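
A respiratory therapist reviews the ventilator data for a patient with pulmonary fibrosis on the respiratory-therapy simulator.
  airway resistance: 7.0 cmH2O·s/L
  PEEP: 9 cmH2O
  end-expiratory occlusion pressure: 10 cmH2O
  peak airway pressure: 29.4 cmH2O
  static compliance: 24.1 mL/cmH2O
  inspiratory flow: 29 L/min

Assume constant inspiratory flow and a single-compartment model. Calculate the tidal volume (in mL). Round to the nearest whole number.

386

Flow: 29 L/min ÷ 60 = 0.4833 L/s.
Total PEEP = 10 cmH2O (set 9 + intrinsic 1); this is the baseline alveolar pressure.
Equation of motion (constant flow): PIP = Vt/C + R·V̇ + PEEP.
Vt/C = PIP − R·V̇ − PEEP = 29.4 − 3.383 − 10 = 16.017 cmH2O.
Vt = C × 16.017 = 24.1 × 16.017 = 386.01 mL.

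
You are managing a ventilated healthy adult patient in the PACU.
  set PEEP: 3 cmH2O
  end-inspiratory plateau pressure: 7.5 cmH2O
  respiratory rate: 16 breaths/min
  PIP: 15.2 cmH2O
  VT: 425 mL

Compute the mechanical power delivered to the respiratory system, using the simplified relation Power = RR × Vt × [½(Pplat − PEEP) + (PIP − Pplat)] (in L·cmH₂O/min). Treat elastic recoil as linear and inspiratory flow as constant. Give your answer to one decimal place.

Per-breath work = Vt × [½(Pplat−PEEP) + (PIP−Pplat)] = 0.425 × [0.5×4.5 + 7.7] = 0.425 × 9.95 = 4.229 L·cmH2O.
Power = 16 × 4.229 = 67.664 L·cmH2O/min.

67.7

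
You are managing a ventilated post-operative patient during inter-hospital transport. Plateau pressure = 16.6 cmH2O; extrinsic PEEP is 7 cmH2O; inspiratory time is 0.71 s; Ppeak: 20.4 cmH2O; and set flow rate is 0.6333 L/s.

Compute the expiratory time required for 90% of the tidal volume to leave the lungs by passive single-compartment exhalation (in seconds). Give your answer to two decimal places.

Vt = flow × Ti = 0.6333 L/s × 0.71 s × 1000 mL/L = 449.64 mL.
R = (PIP − Pplat)/V̇ = (20.4 − 16.6) / 0.6333 = 3.8/0.6333 = 6.0 cmH2O·s/L.
C = Vt/(Pplat − PEEP) = 449.64 / (16.6 − 7) = 449.64/9.6 = 46.838 mL/cmH2O.
τ = R × C = 6.0 × 0.04684 L/cmH2O = 0.281 s.
t = −τ·ln(1 − 0.90) = −0.281·ln(0.1) = 0.647 s.

0.65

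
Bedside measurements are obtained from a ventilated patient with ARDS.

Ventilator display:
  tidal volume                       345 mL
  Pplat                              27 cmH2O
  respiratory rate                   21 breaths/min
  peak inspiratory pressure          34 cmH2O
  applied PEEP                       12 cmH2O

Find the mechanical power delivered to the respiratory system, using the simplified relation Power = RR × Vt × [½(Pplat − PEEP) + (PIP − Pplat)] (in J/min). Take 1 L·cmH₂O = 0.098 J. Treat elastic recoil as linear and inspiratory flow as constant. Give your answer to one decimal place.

Per-breath work = Vt × [½(Pplat−PEEP) + (PIP−Pplat)] = 0.345 × [0.5×15.0 + 7.0] = 0.345 × 14.5 = 5.003 L·cmH2O.
Power = 21 × 5.003 = 105.06 L·cmH2O/min.
× 0.098 J/(L·cmH2O) → 10.296 J/min.

10.3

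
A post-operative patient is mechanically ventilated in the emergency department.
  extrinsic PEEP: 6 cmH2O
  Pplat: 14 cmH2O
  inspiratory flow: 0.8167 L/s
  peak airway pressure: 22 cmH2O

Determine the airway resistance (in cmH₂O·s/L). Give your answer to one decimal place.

9.8

Raw = (PIP − Pplat) / flow = (22 − 14) / 0.8167 = 8.0 / 0.8167 = 9.796 cmH2O·s/L.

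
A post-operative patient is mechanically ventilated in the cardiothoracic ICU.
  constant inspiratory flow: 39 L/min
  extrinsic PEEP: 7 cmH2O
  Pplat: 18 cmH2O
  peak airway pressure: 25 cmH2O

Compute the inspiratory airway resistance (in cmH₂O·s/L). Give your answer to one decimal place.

Flow: 39 L/min ÷ 60 = 0.65 L/s.
Raw = (PIP − Pplat) / flow = (25 − 18) / 0.65 = 7.0 / 0.65 = 10.769 cmH2O·s/L.

10.8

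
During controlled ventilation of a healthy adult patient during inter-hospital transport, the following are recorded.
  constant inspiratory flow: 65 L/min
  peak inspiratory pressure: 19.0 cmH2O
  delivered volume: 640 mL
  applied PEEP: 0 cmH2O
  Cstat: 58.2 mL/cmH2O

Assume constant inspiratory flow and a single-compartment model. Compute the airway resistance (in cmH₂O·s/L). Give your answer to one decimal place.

7.4

Flow: 65 L/min ÷ 60 = 1.0833 L/s.
Equation of motion (constant flow): PIP = Vt/C + R·V̇ + PEEP.
R·V̇ = PIP − Vt/C − PEEP = 19.0 − 640/58.2 − 0 = 19.0 − 10.997 − 0 = 8.003 cmH2O.
R = 8.003 / 1.0833 = 7.388 cmH2O·s/L.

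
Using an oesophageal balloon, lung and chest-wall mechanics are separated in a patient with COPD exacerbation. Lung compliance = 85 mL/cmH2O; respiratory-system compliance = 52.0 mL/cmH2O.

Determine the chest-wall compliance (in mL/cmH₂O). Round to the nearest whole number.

1/Ccw = 1/Crs − 1/CL.
1/Ccw = 1/52.0 − 1/85 = 0.007466.
Ccw = 133.94 mL/cmH2O.

134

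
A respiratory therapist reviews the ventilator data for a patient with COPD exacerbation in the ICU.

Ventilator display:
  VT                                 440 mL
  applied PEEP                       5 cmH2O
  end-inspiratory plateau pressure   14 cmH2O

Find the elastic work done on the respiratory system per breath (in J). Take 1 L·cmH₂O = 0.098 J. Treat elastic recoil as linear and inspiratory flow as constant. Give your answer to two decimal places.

Elastic work ≈ ½ × (Pplat − PEEP) × Vt = 0.5 × (14 − 5) × 0.440 L = 0.5 × 9.0 × 0.440 = 1.98 L·cmH2O.
× 0.098 J/(L·cmH2O) → 0.194 J.

0.19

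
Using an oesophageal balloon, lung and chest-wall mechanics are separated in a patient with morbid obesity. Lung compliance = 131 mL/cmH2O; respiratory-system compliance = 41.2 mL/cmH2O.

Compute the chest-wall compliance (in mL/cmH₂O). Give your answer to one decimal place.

60.1

1/Ccw = 1/Crs − 1/CL.
1/Ccw = 1/41.2 − 1/131 = 0.01664.
Ccw = 60.096 mL/cmH2O.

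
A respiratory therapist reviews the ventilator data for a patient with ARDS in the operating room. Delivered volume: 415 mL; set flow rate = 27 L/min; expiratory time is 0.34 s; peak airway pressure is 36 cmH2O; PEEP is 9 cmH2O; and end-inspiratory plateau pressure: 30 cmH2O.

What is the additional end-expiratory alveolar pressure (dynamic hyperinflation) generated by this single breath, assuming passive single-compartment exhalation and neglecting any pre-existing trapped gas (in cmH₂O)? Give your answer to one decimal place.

Flow: 27 L/min ÷ 60 = 0.45 L/s.
R = (PIP − Pplat)/V̇ = (36 − 30) / 0.45 = 6.0/0.45 = 13.333 cmH2O·s/L.
C = Vt/(Pplat − PEEP) = 415.0 / (30 − 9) = 415.0/21.0 = 19.762 mL/cmH2O.
τ = R × C = 13.333 × 0.01976 L/cmH2O = 0.2635 s.
Fraction remaining = e^(−Te/τ) = e^(−0.34/0.2635) = 0.2752; trapped volume = 415.0 × 0.2752 = 114.21 mL.
Additional alveolar pressure from trapping ≈ V_trapped / C = 114.21 / 19.762 = 5.779 cmH2O.

5.8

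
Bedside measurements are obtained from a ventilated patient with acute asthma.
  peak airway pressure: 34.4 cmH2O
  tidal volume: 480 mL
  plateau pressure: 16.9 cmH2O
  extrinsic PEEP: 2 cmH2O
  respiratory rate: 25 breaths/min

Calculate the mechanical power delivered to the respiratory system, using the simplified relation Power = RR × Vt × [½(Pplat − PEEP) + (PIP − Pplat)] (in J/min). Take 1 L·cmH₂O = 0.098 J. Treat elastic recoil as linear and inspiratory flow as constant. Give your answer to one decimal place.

Per-breath work = Vt × [½(Pplat−PEEP) + (PIP−Pplat)] = 0.480 × [0.5×14.9 + 17.5] = 0.480 × 24.95 = 11.976 L·cmH2O.
Power = 25 × 11.976 = 299.4 L·cmH2O/min.
× 0.098 J/(L·cmH2O) → 29.341 J/min.

29.3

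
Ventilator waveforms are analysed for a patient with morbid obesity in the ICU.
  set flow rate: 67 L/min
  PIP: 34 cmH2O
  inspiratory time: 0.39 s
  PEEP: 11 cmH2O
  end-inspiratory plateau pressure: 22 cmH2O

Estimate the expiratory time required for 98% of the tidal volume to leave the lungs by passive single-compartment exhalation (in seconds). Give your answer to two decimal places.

Flow: 67 L/min ÷ 60 = 1.1167 L/s.
Vt = flow × Ti = 1.1167 L/s × 0.39 s × 1000 mL/L = 435.51 mL.
R = (PIP − Pplat)/V̇ = (34 − 22) / 1.1167 = 12.0/1.1167 = 10.746 cmH2O·s/L.
C = Vt/(Pplat − PEEP) = 435.51 / (22 − 11) = 435.51/11.0 = 39.592 mL/cmH2O.
τ = R × C = 10.746 × 0.03959 L/cmH2O = 0.4254 s.
t = −τ·ln(1 − 0.98) = −0.4254·ln(0.02) = 1.664 s.

1.66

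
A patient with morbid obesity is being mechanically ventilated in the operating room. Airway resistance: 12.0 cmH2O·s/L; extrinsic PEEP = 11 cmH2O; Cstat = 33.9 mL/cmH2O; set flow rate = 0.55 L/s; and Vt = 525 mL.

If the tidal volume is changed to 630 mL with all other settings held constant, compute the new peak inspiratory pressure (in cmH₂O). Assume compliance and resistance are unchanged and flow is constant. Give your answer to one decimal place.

PIP = Vt/C + R·V̇ + PEEP (constant-flow equation of motion).
Only the elastic term changes: ΔPIP = ΔVt / C = (630 − 525) / 33.9 = 3.097 cmH2O.
Original PIP = 525/33.9 + 12.0×0.55 + 11 = 33.087 cmH2O; new PIP = 33.087 + (3.097) = 36.184 cmH2O.

36.2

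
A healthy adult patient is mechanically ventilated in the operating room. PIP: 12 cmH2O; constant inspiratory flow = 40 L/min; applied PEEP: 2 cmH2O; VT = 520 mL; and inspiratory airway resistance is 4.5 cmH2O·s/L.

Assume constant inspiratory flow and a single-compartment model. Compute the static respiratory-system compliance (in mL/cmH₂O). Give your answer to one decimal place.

74.3

Flow: 40 L/min ÷ 60 = 0.6667 L/s.
Equation of motion (constant flow): PIP = Vt/C + R·V̇ + PEEP.
Vt/C = PIP − R·V̇ − PEEP = 12 − 4.5×0.6667 − 2 = 12 − 3.0 − 2 = 7.0 cmH2O.
C = Vt / 7.0 = 520 / 7.0 = 74.286 mL/cmH2O.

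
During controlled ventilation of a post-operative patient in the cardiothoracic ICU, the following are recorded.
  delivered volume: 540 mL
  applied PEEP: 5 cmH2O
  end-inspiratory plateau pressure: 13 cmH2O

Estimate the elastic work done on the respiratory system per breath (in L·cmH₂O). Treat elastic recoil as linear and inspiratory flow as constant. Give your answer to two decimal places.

2.16

Elastic work ≈ ½ × (Pplat − PEEP) × Vt = 0.5 × (13 − 5) × 0.540 L = 0.5 × 8.0 × 0.540 = 2.16 L·cmH2O.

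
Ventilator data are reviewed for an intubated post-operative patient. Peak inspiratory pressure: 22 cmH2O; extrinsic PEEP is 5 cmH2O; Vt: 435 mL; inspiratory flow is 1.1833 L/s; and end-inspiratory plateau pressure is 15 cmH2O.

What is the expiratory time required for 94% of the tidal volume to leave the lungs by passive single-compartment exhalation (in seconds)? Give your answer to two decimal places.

0.72

R = (PIP − Pplat)/V̇ = (22 − 15) / 1.1833 = 7.0/1.1833 = 5.916 cmH2O·s/L.
C = Vt/(Pplat − PEEP) = 435.0 / (15 − 5) = 435.0/10.0 = 43.5 mL/cmH2O.
τ = R × C = 5.916 × 0.0435 L/cmH2O = 0.2573 s.
t = −τ·ln(1 − 0.94) = −0.2573·ln(0.06) = 0.7239 s.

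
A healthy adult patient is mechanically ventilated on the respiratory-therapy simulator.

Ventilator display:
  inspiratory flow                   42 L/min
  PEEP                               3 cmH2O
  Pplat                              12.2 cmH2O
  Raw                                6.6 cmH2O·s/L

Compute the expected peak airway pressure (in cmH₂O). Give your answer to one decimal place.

Flow: 42 L/min ÷ 60 = 0.7 L/s.
PIP = Pplat + Raw × flow = 12.2 + 6.6 × 0.7 = 12.2 + 4.62 = 16.82 cmH2O.

16.8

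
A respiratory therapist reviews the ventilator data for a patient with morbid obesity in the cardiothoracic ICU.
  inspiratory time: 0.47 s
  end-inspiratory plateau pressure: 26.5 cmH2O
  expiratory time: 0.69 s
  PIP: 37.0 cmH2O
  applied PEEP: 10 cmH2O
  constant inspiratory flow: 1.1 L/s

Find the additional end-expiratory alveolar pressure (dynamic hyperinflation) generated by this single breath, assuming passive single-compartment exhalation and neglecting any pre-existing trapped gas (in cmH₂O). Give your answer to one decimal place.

1.6

Vt = flow × Ti = 1.1 L/s × 0.47 s × 1000 mL/L = 517.0 mL.
R = (PIP − Pplat)/V̇ = (37.0 − 26.5) / 1.1 = 10.5/1.1 = 9.545 cmH2O·s/L.
C = Vt/(Pplat − PEEP) = 517.0 / (26.5 − 10) = 517.0/16.5 = 31.333 mL/cmH2O.
τ = R × C = 9.545 × 0.03133 L/cmH2O = 0.299 s.
Fraction remaining = e^(−Te/τ) = e^(−0.69/0.299) = 0.09949; trapped volume = 517.0 × 0.09949 = 51.436 mL.
Additional alveolar pressure from trapping ≈ V_trapped / C = 51.436 / 31.333 = 1.642 cmH2O.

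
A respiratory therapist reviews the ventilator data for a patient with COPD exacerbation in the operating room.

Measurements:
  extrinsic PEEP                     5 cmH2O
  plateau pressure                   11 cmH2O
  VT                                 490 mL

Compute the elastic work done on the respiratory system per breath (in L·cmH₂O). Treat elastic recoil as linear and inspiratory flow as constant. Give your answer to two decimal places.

Elastic work ≈ ½ × (Pplat − PEEP) × Vt = 0.5 × (11 − 5) × 0.490 L = 0.5 × 6.0 × 0.490 = 1.47 L·cmH2O.

1.47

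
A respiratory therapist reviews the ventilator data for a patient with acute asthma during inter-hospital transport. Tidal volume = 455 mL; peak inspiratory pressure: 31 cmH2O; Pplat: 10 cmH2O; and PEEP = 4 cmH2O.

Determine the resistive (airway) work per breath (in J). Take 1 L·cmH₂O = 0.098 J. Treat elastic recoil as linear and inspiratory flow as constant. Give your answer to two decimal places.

0.94

With constant inspiratory flow the resistive pressure is constant at PIP − Pplat = 31 − 10 = 21.0 cmH2O, so resistive work = 21.0 × 0.455 = 9.555 L·cmH2O.
× 0.098 J/(L·cmH2O) → 0.9364 J.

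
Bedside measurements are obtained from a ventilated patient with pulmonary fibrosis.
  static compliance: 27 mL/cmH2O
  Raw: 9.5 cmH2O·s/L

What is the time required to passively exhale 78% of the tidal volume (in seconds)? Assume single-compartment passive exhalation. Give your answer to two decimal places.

0.39

τ = R × C = 9.5 × 27 mL/cmH2O = 9.5 × 0.027 L/cmH2O = 0.2565 s.
Exhaled fraction f = 1 − e^(−t/τ) → t = −τ·ln(1 − f) = −0.2565·ln(0.22) = 0.3884 s.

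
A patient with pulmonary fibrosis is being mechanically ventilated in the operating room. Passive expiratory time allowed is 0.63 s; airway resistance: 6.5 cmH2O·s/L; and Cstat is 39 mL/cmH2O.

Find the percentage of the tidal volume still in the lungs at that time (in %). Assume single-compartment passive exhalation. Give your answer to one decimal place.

8.3

τ = R × C = 6.5 × 39 mL/cmH2O = 6.5 × 0.039 L/cmH2O = 0.2535 s.
Passive exhalation: V(t)/V₀ = e^(−t/τ) = e^(−0.63/0.2535) = 0.08331.
Fraction remaining = 0.08331 → 8.331%.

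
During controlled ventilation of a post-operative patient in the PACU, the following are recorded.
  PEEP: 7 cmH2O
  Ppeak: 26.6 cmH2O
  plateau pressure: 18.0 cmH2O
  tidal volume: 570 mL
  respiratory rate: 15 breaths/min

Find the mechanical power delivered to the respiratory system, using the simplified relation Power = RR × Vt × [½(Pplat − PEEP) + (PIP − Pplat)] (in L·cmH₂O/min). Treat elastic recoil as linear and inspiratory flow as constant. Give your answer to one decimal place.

120.6

Per-breath work = Vt × [½(Pplat−PEEP) + (PIP−Pplat)] = 0.570 × [0.5×11.0 + 8.6] = 0.570 × 14.1 = 8.037 L·cmH2O.
Power = 15 × 8.037 = 120.56 L·cmH2O/min.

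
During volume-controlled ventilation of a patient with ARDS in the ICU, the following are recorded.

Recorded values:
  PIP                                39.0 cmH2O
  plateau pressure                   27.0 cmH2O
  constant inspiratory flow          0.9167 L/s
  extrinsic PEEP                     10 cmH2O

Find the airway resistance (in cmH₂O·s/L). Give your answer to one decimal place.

Raw = (PIP − Pplat) / flow = (39.0 − 27.0) / 0.9167 = 12.0 / 0.9167 = 13.09 cmH2O·s/L.

13.1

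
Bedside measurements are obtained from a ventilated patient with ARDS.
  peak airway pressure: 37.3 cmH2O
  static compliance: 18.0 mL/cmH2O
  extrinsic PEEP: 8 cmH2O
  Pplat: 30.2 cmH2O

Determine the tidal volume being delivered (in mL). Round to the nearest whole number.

400

Vt = Cstat × (Pplat − PEEP) = 18.0 × (30.2 − 8) = 18.0 × 22.2 = 399.6 mL.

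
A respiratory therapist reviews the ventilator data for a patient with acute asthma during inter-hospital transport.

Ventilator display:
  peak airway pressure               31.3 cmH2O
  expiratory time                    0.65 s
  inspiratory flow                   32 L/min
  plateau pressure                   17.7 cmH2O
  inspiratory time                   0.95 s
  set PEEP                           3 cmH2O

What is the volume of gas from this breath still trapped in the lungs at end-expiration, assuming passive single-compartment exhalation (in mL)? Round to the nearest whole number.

242

Flow: 32 L/min ÷ 60 = 0.5333 L/s.
Vt = flow × Ti = 0.5333 L/s × 0.95 s × 1000 mL/L = 506.64 mL.
R = (PIP − Pplat)/V̇ = (31.3 − 17.7) / 0.5333 = 13.6/0.5333 = 25.502 cmH2O·s/L.
C = Vt/(Pplat − PEEP) = 506.64 / (17.7 − 3) = 506.64/14.7 = 34.465 mL/cmH2O.
τ = R × C = 25.502 × 0.03447 L/cmH2O = 0.8791 s.
Fraction remaining = e^(−Te/τ) = e^(−0.65/0.8791) = 0.4774.
Trapped volume = 506.64 × 0.4774 = 241.87 mL.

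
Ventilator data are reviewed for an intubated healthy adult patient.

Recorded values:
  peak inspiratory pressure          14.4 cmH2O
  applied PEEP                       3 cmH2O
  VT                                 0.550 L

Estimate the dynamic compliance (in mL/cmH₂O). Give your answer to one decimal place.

Dynamic compliance = Vt / (PIP − PEEP) = 550 / (14.4 − 3) = 550 / 11.4 = 48.246 mL/cmH2O.

48.2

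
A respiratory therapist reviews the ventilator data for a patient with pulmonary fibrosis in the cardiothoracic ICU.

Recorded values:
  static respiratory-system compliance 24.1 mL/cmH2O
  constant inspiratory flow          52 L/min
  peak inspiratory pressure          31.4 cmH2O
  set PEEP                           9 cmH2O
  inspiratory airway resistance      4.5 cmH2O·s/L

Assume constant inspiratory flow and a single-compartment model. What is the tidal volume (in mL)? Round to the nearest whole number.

446

Flow: 52 L/min ÷ 60 = 0.8667 L/s.
Equation of motion (constant flow): PIP = Vt/C + R·V̇ + PEEP.
Vt/C = PIP − R·V̇ − PEEP = 31.4 − 3.9 − 9 = 18.5 cmH2O.
Vt = C × 18.5 = 24.1 × 18.5 = 445.85 mL.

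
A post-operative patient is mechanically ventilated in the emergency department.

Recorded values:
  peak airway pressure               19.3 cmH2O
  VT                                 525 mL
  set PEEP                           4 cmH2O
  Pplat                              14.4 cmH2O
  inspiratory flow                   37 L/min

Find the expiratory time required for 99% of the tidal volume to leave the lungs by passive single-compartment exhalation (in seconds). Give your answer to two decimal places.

Flow: 37 L/min ÷ 60 = 0.6167 L/s.
R = (PIP − Pplat)/V̇ = (19.3 − 14.4) / 0.6167 = 4.9/0.6167 = 7.946 cmH2O·s/L.
C = Vt/(Pplat − PEEP) = 525.0 / (14.4 − 4) = 525.0/10.4 = 50.481 mL/cmH2O.
τ = R × C = 7.946 × 0.05048 L/cmH2O = 0.4011 s.
t = −τ·ln(1 − 0.99) = −0.4011·ln(0.01) = 1.847 s.

1.85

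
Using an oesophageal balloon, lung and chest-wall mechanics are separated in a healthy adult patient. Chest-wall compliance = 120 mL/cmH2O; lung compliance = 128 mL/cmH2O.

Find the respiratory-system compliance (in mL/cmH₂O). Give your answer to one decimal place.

Lung and chest wall are elastances in series: 1/Crs = 1/CL + 1/Ccw.
1/Crs = 1/128 + 1/120 = 0.01615.
Crs = 61.92 mL/cmH2O.

61.9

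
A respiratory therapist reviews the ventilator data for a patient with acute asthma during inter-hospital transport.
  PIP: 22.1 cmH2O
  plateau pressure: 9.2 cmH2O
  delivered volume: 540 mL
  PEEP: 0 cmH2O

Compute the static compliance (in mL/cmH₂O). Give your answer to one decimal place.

58.7

Cstat = Vt / (Pplat − PEEP) = 540 / (9.2 − 0) = 540 / 9.2 = 58.696 mL/cmH2O.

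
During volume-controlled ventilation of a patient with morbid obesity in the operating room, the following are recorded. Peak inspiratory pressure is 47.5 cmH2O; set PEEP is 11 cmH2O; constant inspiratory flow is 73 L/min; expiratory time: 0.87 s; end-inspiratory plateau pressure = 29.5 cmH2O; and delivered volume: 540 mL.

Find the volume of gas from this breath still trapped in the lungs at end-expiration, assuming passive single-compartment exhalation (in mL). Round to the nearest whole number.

72

Flow: 73 L/min ÷ 60 = 1.2167 L/s.
R = (PIP − Pplat)/V̇ = (47.5 − 29.5) / 1.2167 = 18.0/1.2167 = 14.794 cmH2O·s/L.
C = Vt/(Pplat − PEEP) = 540.0 / (29.5 − 11) = 540.0/18.5 = 29.189 mL/cmH2O.
τ = R × C = 14.794 × 0.02919 L/cmH2O = 0.4318 s.
Fraction remaining = e^(−Te/τ) = e^(−0.87/0.4318) = 0.1333.
Trapped volume = 540.0 × 0.1333 = 71.982 mL.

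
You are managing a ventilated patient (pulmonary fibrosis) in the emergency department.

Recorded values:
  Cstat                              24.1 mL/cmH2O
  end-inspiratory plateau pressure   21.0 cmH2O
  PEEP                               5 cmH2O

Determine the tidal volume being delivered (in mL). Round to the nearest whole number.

386

Vt = Cstat × (Pplat − PEEP) = 24.1 × (21.0 − 5) = 24.1 × 16.0 = 385.6 mL.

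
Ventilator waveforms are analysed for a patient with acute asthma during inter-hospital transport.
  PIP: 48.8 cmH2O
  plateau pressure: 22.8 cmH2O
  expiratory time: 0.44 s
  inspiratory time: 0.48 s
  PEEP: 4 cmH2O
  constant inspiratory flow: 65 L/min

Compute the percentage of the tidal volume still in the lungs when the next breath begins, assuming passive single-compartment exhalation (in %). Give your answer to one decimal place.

51.5

Flow: 65 L/min ÷ 60 = 1.0833 L/s.
Vt = flow × Ti = 1.0833 L/s × 0.48 s × 1000 mL/L = 519.98 mL.
R = (PIP − Pplat)/V̇ = (48.8 − 22.8) / 1.0833 = 26.0/1.0833 = 24.001 cmH2O·s/L.
C = Vt/(Pplat − PEEP) = 519.98 / (22.8 − 4) = 519.98/18.8 = 27.659 mL/cmH2O.
τ = R × C = 24.001 × 0.02766 L/cmH2O = 0.6639 s.
Fraction remaining at end-expiration = e^(−Te/τ) = e^(−0.44/0.6639) = 0.5154 → 51.54%.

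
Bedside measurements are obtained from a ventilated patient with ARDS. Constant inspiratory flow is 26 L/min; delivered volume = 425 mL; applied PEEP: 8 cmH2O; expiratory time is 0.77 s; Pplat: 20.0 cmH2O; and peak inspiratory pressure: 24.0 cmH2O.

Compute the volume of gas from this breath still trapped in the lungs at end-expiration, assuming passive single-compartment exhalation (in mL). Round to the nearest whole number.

Flow: 26 L/min ÷ 60 = 0.4333 L/s.
R = (PIP − Pplat)/V̇ = (24.0 − 20.0) / 0.4333 = 4.0/0.4333 = 9.231 cmH2O·s/L.
C = Vt/(Pplat − PEEP) = 425.0 / (20.0 − 8) = 425.0/12.0 = 35.417 mL/cmH2O.
τ = R × C = 9.231 × 0.03542 L/cmH2O = 0.327 s.
Fraction remaining = e^(−Te/τ) = e^(−0.77/0.327) = 0.09492.
Trapped volume = 425.0 × 0.09492 = 40.341 mL.

40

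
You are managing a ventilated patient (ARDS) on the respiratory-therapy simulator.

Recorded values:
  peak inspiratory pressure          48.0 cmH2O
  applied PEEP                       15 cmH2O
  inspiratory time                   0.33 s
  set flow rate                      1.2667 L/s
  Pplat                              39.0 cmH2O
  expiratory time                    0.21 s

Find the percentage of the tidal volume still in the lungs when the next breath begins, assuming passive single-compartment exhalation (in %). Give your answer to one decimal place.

Vt = flow × Ti = 1.2667 L/s × 0.33 s × 1000 mL/L = 418.01 mL.
R = (PIP − Pplat)/V̇ = (48.0 − 39.0) / 1.2667 = 9.0/1.2667 = 7.105 cmH2O·s/L.
C = Vt/(Pplat − PEEP) = 418.01 / (39.0 − 15) = 418.01/24.0 = 17.417 mL/cmH2O.
τ = R × C = 7.105 × 0.01742 L/cmH2O = 0.1238 s.
Fraction remaining at end-expiration = e^(−Te/τ) = e^(−0.21/0.1238) = 0.1834 → 18.34%.

18.3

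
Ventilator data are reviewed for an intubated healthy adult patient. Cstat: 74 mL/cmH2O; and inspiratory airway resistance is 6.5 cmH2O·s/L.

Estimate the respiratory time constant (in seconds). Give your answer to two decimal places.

τ = R × C = 6.5 × 74 mL/cmH2O = 6.5 × 0.074 L/cmH2O = 0.481 s.

0.48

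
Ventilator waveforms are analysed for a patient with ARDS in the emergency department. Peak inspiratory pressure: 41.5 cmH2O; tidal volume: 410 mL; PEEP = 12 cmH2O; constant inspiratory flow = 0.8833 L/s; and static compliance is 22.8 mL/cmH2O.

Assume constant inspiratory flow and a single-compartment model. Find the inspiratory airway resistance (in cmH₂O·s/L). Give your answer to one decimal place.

13.0

Equation of motion (constant flow): PIP = Vt/C + R·V̇ + PEEP.
R·V̇ = PIP − Vt/C − PEEP = 41.5 − 410/22.8 − 12 = 41.5 − 17.982 − 12 = 11.518 cmH2O.
R = 11.518 / 0.8833 = 13.04 cmH2O·s/L.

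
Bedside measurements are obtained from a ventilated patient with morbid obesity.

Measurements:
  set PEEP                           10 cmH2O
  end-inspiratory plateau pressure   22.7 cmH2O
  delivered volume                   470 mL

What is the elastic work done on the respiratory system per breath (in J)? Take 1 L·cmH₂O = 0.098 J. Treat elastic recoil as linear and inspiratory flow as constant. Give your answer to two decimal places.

Elastic work ≈ ½ × (Pplat − PEEP) × Vt = 0.5 × (22.7 − 10) × 0.470 L = 0.5 × 12.7 × 0.470 = 2.985 L·cmH2O.
× 0.098 J/(L·cmH2O) → 0.2925 J.

0.29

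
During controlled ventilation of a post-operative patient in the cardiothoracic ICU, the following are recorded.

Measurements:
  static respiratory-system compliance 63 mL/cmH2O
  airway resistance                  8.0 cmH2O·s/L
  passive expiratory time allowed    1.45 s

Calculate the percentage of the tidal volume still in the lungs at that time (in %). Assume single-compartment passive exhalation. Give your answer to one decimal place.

τ = R × C = 8.0 × 63 mL/cmH2O = 8.0 × 0.063 L/cmH2O = 0.504 s.
Passive exhalation: V(t)/V₀ = e^(−t/τ) = e^(−1.45/0.504) = 0.0563.
Fraction remaining = 0.0563 → 5.63%.

5.6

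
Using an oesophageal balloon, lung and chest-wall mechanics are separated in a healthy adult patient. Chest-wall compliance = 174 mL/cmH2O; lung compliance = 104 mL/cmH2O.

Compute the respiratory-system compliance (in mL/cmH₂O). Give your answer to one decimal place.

65.1

Lung and chest wall are elastances in series: 1/Crs = 1/CL + 1/Ccw.
1/Crs = 1/104 + 1/174 = 0.01536.
Crs = 65.104 mL/cmH2O.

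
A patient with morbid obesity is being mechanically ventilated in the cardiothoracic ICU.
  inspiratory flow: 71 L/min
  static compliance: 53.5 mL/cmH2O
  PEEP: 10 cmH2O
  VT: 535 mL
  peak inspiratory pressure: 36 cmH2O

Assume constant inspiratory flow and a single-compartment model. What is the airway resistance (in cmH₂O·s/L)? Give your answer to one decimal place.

13.5

Flow: 71 L/min ÷ 60 = 1.1833 L/s.
Equation of motion (constant flow): PIP = Vt/C + R·V̇ + PEEP.
R·V̇ = PIP − Vt/C − PEEP = 36 − 535/53.5 − 10 = 36 − 10.0 − 10 = 16.0 cmH2O.
R = 16.0 / 1.1833 = 13.522 cmH2O·s/L.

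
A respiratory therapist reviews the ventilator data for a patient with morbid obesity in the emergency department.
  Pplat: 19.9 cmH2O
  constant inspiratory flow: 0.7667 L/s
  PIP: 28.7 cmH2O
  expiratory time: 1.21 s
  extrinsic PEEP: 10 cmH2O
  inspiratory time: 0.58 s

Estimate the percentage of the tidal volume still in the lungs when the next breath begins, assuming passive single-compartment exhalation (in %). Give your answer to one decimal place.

9.6

Vt = flow × Ti = 0.7667 L/s × 0.58 s × 1000 mL/L = 444.69 mL.
R = (PIP − Pplat)/V̇ = (28.7 − 19.9) / 0.7667 = 8.8/0.7667 = 11.478 cmH2O·s/L.
C = Vt/(Pplat − PEEP) = 444.69 / (19.9 − 10) = 444.69/9.9 = 44.918 mL/cmH2O.
τ = R × C = 11.478 × 0.04492 L/cmH2O = 0.5156 s.
Fraction remaining at end-expiration = e^(−Te/τ) = e^(−1.21/0.5156) = 0.09568 → 9.568%.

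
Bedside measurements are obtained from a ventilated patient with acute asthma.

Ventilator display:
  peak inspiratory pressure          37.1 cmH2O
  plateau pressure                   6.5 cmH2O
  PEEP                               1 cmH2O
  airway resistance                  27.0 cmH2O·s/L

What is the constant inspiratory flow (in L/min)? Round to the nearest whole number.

flow = (PIP − Pplat) / Raw = (37.1 − 6.5) / 27.0 = 1.133 L/s × 60 = 67.98 L/min.

68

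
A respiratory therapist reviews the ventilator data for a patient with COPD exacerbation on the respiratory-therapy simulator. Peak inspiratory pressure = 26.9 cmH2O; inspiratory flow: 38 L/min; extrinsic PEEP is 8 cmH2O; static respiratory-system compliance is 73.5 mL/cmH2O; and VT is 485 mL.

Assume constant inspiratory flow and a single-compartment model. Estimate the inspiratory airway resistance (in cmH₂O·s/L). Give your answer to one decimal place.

Flow: 38 L/min ÷ 60 = 0.6333 L/s.
Equation of motion (constant flow): PIP = Vt/C + R·V̇ + PEEP.
R·V̇ = PIP − Vt/C − PEEP = 26.9 − 485/73.5 − 8 = 26.9 − 6.599 − 8 = 12.301 cmH2O.
R = 12.301 / 0.6333 = 19.424 cmH2O·s/L.

19.4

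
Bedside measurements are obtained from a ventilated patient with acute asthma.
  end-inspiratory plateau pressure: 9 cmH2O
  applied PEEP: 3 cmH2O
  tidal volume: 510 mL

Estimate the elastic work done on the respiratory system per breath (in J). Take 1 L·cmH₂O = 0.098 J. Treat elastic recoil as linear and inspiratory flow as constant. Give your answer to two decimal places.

Elastic work ≈ ½ × (Pplat − PEEP) × Vt = 0.5 × (9 − 3) × 0.510 L = 0.5 × 6.0 × 0.510 = 1.53 L·cmH2O.
× 0.098 J/(L·cmH2O) → 0.1499 J.

0.15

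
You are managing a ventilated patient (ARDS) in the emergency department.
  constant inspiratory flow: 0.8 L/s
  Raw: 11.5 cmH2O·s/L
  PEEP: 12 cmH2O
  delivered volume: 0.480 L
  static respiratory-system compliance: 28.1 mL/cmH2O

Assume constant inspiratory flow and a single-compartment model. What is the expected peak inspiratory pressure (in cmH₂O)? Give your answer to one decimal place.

Equation of motion (constant flow): PIP = Vt/C + R·V̇ + PEEP.
PIP = 480/28.1 + 11.5×0.8 + 12 = 17.082 + 9.2 + 12 = 38.282 cmH2O.

38.3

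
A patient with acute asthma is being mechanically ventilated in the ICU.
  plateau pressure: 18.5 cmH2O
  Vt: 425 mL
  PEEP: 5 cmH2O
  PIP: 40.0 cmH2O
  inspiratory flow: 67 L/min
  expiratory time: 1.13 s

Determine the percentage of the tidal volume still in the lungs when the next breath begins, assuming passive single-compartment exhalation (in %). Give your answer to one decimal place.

Flow: 67 L/min ÷ 60 = 1.1167 L/s.
R = (PIP − Pplat)/V̇ = (40.0 − 18.5) / 1.1167 = 21.5/1.1167 = 19.253 cmH2O·s/L.
C = Vt/(Pplat − PEEP) = 425.0 / (18.5 − 5) = 425.0/13.5 = 31.481 mL/cmH2O.
τ = R × C = 19.253 × 0.03148 L/cmH2O = 0.6061 s.
Fraction remaining at end-expiration = e^(−Te/τ) = e^(−1.13/0.6061) = 0.155 → 15.5%.

15.5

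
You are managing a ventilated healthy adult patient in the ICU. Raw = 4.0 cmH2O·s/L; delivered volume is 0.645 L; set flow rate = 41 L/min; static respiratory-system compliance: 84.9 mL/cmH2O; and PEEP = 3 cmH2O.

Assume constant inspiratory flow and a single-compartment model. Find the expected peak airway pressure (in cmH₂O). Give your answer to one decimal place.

Flow: 41 L/min ÷ 60 = 0.6833 L/s.
Equation of motion (constant flow): PIP = Vt/C + R·V̇ + PEEP.
PIP = 645/84.9 + 4.0×0.6833 + 3 = 7.597 + 2.733 + 3 = 13.33 cmH2O.

13.3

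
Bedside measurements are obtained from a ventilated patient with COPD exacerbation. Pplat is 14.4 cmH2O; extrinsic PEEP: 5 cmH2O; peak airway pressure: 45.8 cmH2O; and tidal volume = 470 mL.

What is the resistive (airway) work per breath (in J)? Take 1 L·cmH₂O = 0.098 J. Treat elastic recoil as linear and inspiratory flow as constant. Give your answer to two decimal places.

With constant inspiratory flow the resistive pressure is constant at PIP − Pplat = 45.8 − 14.4 = 31.4 cmH2O, so resistive work = 31.4 × 0.470 = 14.758 L·cmH2O.
× 0.098 J/(L·cmH2O) → 1.446 J.

1.45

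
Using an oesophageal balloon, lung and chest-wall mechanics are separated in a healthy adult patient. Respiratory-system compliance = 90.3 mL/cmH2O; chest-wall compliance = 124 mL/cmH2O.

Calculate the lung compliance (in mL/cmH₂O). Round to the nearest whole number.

332

1/CL = 1/Crs − 1/Ccw.
1/CL = 1/90.3 − 1/124 = 0.00301.
CL = 332.23 mL/cmH2O.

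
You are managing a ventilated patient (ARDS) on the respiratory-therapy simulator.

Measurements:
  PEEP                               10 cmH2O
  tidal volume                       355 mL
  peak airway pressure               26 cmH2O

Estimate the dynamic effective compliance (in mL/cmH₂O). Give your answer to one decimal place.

22.2

Dynamic compliance = Vt / (PIP − PEEP) = 355 / (26 − 10) = 355 / 16.0 = 22.188 mL/cmH2O.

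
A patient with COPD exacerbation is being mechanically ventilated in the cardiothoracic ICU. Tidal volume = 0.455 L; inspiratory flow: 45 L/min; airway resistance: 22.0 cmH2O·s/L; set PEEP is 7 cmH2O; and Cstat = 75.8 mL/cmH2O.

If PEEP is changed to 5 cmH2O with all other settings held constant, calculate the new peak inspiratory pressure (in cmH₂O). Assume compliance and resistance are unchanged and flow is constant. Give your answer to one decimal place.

27.5

Flow: 45 L/min ÷ 60 = 0.75 L/s.
PIP = Vt/C + R·V̇ + PEEP (constant-flow equation of motion).
Only the baseline term changes: ΔPIP = ΔPEEP = 5 − 7 = -2.0 cmH2O.
Original PIP = 455/75.8 + 22.0×0.75 + 7 = 29.503 cmH2O; new PIP = 29.503 + (-2.0) = 27.503 cmH2O.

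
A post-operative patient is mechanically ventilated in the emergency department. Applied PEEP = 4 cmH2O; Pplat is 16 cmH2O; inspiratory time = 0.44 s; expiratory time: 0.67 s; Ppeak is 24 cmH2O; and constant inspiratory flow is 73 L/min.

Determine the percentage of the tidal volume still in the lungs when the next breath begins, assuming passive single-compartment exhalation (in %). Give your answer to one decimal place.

Flow: 73 L/min ÷ 60 = 1.2167 L/s.
Vt = flow × Ti = 1.2167 L/s × 0.44 s × 1000 mL/L = 535.35 mL.
R = (PIP − Pplat)/V̇ = (24 − 16) / 1.2167 = 8.0/1.2167 = 6.575 cmH2O·s/L.
C = Vt/(Pplat − PEEP) = 535.35 / (16 − 4) = 535.35/12.0 = 44.613 mL/cmH2O.
τ = R × C = 6.575 × 0.04461 L/cmH2O = 0.2933 s.
Fraction remaining at end-expiration = e^(−Te/τ) = e^(−0.67/0.2933) = 0.1018 → 10.18%.

10.2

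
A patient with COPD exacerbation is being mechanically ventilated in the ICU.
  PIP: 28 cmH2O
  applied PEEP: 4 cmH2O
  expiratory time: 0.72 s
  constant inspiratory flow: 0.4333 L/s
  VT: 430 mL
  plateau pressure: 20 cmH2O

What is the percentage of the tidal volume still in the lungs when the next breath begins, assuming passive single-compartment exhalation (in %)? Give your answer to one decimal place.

23.4

R = (PIP − Pplat)/V̇ = (28 − 20) / 0.4333 = 8.0/0.4333 = 18.463 cmH2O·s/L.
C = Vt/(Pplat − PEEP) = 430.0 / (20 − 4) = 430.0/16.0 = 26.875 mL/cmH2O.
τ = R × C = 18.463 × 0.02688 L/cmH2O = 0.4963 s.
Fraction remaining at end-expiration = e^(−Te/τ) = e^(−0.72/0.4963) = 0.2344 → 23.44%.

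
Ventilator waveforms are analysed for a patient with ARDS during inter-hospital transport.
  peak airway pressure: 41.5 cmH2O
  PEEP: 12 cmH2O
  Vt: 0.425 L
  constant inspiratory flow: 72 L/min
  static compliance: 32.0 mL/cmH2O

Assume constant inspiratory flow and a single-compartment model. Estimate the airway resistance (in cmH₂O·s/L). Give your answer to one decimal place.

Flow: 72 L/min ÷ 60 = 1.2 L/s.
Equation of motion (constant flow): PIP = Vt/C + R·V̇ + PEEP.
R·V̇ = PIP − Vt/C − PEEP = 41.5 − 425/32.0 − 12 = 41.5 − 13.281 − 12 = 16.219 cmH2O.
R = 16.219 / 1.2 = 13.516 cmH2O·s/L.

13.5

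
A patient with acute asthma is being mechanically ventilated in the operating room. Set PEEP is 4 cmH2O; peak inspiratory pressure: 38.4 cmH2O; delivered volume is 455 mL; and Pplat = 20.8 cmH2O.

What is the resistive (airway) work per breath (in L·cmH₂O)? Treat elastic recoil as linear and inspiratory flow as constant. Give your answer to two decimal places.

With constant inspiratory flow the resistive pressure is constant at PIP − Pplat = 38.4 − 20.8 = 17.6 cmH2O, so resistive work = 17.6 × 0.455 = 8.008 L·cmH2O.

8.01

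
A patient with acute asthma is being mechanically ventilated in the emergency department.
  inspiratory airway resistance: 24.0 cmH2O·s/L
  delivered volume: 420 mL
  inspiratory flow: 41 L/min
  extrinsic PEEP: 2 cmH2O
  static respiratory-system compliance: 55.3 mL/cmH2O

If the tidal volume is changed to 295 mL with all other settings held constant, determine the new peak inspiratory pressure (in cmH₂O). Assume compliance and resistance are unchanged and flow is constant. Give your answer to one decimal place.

23.7

Flow: 41 L/min ÷ 60 = 0.6833 L/s.
PIP = Vt/C + R·V̇ + PEEP (constant-flow equation of motion).
Only the elastic term changes: ΔPIP = ΔVt / C = (295 − 420) / 55.3 = -2.26 cmH2O.
Original PIP = 420/55.3 + 24.0×0.6833 + 2 = 25.994 cmH2O; new PIP = 25.994 + (-2.26) = 23.734 cmH2O.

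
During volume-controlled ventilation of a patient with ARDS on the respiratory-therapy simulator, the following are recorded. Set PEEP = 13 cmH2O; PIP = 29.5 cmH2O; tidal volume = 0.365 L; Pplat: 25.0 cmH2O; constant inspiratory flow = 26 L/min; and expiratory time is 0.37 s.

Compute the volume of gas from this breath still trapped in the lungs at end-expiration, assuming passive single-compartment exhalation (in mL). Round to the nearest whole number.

113

Flow: 26 L/min ÷ 60 = 0.4333 L/s.
R = (PIP − Pplat)/V̇ = (29.5 − 25.0) / 0.4333 = 4.5/0.4333 = 10.385 cmH2O·s/L.
C = Vt/(Pplat − PEEP) = 365.0 / (25.0 − 13) = 365.0/12.0 = 30.417 mL/cmH2O.
τ = R × C = 10.385 × 0.03042 L/cmH2O = 0.3159 s.
Fraction remaining = e^(−Te/τ) = e^(−0.37/0.3159) = 0.31.
Trapped volume = 365.0 × 0.31 = 113.15 mL.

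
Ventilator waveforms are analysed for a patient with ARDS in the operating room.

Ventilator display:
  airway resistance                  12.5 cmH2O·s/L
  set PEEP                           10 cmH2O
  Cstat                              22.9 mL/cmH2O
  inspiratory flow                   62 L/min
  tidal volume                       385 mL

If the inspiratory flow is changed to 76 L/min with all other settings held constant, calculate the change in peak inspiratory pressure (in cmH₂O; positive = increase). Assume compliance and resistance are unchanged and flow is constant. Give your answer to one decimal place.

Flow: 62 L/min ÷ 60 = 1.0333 L/s.
New flow: 76 L/min ÷ 60 = 1.2667 L/s.
PIP = Vt/C + R·V̇ + PEEP (constant-flow equation of motion).
Only the resistive term changes: ΔPIP = R × ΔV̇ = 12.5 × (1.2667 − 1.0333) = 12.5 × 0.2334 = 2.918 cmH2O.

2.9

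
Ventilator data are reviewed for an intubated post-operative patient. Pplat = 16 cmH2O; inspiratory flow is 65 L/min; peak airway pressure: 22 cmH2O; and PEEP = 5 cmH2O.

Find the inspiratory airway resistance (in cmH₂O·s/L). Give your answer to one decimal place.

Flow: 65 L/min ÷ 60 = 1.0833 L/s.
Raw = (PIP − Pplat) / flow = (22 − 16) / 1.0833 = 6.0 / 1.0833 = 5.539 cmH2O·s/L.

5.5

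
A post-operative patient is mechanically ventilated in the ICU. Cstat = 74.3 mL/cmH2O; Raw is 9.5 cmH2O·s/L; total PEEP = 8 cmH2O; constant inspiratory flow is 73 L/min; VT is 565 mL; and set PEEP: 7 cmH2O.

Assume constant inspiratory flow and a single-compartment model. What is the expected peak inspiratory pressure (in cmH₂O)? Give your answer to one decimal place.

Flow: 73 L/min ÷ 60 = 1.2167 L/s.
Total PEEP = 8 cmH2O (set 7 + intrinsic 1); this is the baseline alveolar pressure.
Equation of motion (constant flow): PIP = Vt/C + R·V̇ + PEEP.
PIP = 565/74.3 + 9.5×1.2167 + 8 = 7.604 + 11.559 + 8 = 27.163 cmH2O.

27.2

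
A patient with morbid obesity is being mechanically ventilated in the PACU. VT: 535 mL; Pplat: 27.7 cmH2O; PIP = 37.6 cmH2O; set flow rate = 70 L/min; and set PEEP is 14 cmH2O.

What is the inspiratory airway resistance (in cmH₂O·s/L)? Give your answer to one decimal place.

8.5

Flow: 70 L/min ÷ 60 = 1.1667 L/s.
Raw = (PIP − Pplat) / flow = (37.6 − 27.7) / 1.1667 = 9.9 / 1.1667 = 8.485 cmH2O·s/L.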